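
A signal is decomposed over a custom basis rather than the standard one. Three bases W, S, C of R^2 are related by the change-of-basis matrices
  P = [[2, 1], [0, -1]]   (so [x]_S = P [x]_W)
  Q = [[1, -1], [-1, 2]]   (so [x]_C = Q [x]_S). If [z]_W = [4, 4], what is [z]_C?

[16, -20]

Apply P to get S-coordinates [12, -4], then Q to get C-coordinates.
The result is [z]_C = [16, -20].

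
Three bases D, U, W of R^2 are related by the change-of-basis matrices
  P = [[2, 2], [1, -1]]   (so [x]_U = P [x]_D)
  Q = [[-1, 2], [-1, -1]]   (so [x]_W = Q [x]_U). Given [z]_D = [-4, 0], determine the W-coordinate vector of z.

First [z]_U = P [z]_D = [-8, -4].
Then [z]_W = Q [z]_U = [0, 12].

[0, 12]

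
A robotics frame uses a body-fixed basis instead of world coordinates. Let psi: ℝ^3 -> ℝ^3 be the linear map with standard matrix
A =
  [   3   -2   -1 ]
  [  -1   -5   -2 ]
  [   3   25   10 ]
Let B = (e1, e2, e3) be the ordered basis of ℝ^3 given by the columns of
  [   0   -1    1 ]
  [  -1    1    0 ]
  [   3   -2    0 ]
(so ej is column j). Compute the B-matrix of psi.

[[3, 2, 1], [2, 2, 0], [1, -1, 3]]

The j-th column of [psi]_B is [psi(ej)]_B.
psi(e1) = A e1 = <-1, -1, 5> = 3e1 + 2e2 + e3, so column 1 is <3, 2, 1>.
Repeating for e2, e3 and assembling the columns gives [[3, 2, 1], [2, 2, 0], [1, -1, 3]].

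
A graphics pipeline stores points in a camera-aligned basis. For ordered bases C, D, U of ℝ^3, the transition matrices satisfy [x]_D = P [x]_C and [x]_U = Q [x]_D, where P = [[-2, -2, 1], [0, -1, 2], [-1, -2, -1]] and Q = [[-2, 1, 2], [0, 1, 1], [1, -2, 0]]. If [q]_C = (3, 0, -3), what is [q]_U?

(12, -6, 3)

First [q]_D = P [q]_C = (-9, -6, 0).
Then [q]_U = Q [q]_D = (12, -6, 3).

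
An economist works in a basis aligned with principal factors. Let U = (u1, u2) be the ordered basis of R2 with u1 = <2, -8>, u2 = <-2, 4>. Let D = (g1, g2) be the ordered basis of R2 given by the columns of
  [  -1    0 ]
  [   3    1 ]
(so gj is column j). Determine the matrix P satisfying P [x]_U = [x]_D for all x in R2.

Column j of P is [uj]_D, since P maps U-coordinates to D-coordinates.
Expressing u1 in D: u1 = -2g1 - 2g2, so column 1 of P is <-2, -2>.
Doing the same for each uj gives P = [[-2, 2], [-2, -2]].

[[-2, 2], [-2, -2]]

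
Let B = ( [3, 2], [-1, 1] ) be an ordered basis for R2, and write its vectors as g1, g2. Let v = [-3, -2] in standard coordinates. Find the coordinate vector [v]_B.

Write v = c_1 g1 + c_2 g2 and solve for the c_i.
System: 3c_1 - c_2 = -3, 2c_1 + c_2 = -2; solving gives c_1 = -1, c_2 = 0.
Check: -g1 + 0·g2 = [-3, -2].

[-1, 0]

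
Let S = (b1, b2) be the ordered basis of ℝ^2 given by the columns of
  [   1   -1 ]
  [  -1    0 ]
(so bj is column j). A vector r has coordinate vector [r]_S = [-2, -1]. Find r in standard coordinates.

r = M [r]_S, where M has columns b1, b2.
Carrying out the matrix-vector product, r = [-1, 2].

[-1, 2]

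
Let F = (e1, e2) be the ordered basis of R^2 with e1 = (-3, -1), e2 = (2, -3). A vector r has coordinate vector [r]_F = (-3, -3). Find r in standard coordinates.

(3, 12)

r = M [r]_F, where M has columns e1, e2.
Carrying out the matrix-vector product, r = (3, 12).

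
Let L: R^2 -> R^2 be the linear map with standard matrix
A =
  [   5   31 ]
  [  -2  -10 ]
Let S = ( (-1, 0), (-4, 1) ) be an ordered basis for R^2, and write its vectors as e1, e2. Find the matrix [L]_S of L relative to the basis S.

[[-3, -3], [2, -2]]

The j-th column of [L]_S is [L(ej)]_S.
L(e1) = A e1 = (-5, 2) = -3e1 + 2e2, so column 1 is (-3, 2).
Repeating for e2 and assembling the columns gives [[-3, -3], [2, -2]].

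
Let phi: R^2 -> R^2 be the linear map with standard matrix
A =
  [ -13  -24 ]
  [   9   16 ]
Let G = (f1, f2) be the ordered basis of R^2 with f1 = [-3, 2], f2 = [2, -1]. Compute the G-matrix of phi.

The j-th column of [phi]_G is [phi(fj)]_G.
phi(f1) = A f1 = [-9, 5] = f1 - 3f2, so column 1 is [1, -3].
Repeating for f2 and assembling the columns gives [[1, 2], [-3, 2]].

[[1, 2], [-3, 2]]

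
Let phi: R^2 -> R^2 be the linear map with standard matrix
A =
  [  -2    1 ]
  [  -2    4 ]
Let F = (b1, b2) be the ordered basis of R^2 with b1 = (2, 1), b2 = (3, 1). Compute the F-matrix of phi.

[[3, -1], [-3, -1]]

With P the matrix whose columns are b1, b2, [phi]_F = P^(-1) A P.
Column by column: phi(b1) = A b1 = (-3, 0); its F-coordinates (3, -3) give column 1.
Continuing for each basis vector yields [phi]_F = [[3, -1], [-3, -1]].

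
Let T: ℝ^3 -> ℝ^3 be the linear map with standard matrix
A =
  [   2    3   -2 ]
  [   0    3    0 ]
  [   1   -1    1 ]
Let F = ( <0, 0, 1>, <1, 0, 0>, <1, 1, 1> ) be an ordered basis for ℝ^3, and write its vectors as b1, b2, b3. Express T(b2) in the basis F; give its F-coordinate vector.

<1, 2, 0>

Compute T(b2) = A b2 = <2, 0, 1> in standard coordinates.
Then write this in F-coordinates: solve for y in y_1 b1 + ... + y_3 b3 = <2, 0, 1>.
This gives y = <1, 2, 0>, which is column 2 of [T]_F.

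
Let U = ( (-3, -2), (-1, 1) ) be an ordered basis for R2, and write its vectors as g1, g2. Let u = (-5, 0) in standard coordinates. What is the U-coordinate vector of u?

We seek scalars with c_1 g1 + c_2 g2 = u; equivalently solve M c = u where the columns of M are g1, g2.
System: -3c_1 - c_2 = -5, -2c_1 + c_2 = 0; solving gives c_1 = 1, c_2 = 2.
Check: g1 + 2g2 = (-5, 0).

(1, 2)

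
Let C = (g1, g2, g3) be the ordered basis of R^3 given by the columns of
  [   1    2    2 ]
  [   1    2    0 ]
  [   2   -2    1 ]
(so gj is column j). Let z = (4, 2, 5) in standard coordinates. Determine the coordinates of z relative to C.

(2, 0, 1)

We seek scalars with c_1 g1 + ... + c_3 g3 = z; equivalently solve M c = z where the columns of M are g1, ..., g3.
Row-reducing the augmented matrix [M | z] gives c = (2, 0, 1).
Check: 2g1 + 0·g2 + g3 = (4, 2, 5).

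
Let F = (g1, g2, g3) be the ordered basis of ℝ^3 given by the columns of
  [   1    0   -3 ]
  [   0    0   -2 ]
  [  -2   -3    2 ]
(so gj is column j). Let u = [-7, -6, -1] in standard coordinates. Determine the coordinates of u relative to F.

[2, 1, 3]

We seek scalars with c_1 g1 + ... + c_3 g3 = u; equivalently solve M c = u where the columns of M are g1, ..., g3.
Row-reducing the augmented matrix [M | u] gives c = (2, 1, 3).
Check: 2g1 + g2 + 3g3 = [-7, -6, -1].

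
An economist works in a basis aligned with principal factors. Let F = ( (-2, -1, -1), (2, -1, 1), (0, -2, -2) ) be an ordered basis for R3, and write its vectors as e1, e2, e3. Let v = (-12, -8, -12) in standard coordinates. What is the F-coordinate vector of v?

Write v = c_1 e1 + ... + c_3 e3 and solve for the c_i.
Solving this 3x3 system gives c = (4, -2, 3).
Check: 4e1 - 2e2 + 3e3 = (-12, -8, -12).

(4, -2, 3)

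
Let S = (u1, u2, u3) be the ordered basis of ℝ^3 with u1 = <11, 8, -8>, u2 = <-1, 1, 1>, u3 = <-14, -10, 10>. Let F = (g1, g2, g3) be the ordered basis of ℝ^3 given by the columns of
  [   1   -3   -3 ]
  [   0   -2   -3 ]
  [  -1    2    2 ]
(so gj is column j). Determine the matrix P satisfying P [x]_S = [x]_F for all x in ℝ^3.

[[2, -1, -2], [-1, 1, 2], [-2, -1, 2]]

Column j of P is [uj]_F, since P maps S-coordinates to F-coordinates.
Expressing u1 in F: u1 = 2g1 - g2 - 2g3, so column 1 of P is <2, -1, -2>.
Doing the same for each uj gives P = [[2, -1, -2], [-1, 1, 2], [-2, -1, 2]].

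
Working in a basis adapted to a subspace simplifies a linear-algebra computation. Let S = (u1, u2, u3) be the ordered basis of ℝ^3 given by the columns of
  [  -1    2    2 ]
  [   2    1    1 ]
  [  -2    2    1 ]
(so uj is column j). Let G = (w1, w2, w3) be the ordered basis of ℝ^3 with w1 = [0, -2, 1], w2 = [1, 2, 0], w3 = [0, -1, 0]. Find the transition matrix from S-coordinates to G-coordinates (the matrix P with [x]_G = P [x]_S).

Let M have columns uj and N have columns wj. Then for every x, N [x]_G = x = M [x]_S, so P = N^(-1) M.
Since det N = -1, N^(-1) has integer entries; multiplying gives P = [[-2, 2, 1], [-1, 2, 2], [0, -1, 1]].

[[-2, 2, 1], [-1, 2, 2], [0, -1, 1]]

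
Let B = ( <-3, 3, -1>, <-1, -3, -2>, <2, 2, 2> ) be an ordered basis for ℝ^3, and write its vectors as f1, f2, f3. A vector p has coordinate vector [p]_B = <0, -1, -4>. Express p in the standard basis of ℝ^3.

<-7, -5, -6>

By definition p = 0·f1 - f2 - 4f3.
Summing componentwise gives <-7, -5, -6>.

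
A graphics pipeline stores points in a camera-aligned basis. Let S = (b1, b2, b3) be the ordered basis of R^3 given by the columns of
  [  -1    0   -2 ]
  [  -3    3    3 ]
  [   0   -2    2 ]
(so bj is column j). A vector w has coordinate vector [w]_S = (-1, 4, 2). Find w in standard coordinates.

By definition w = -b1 + 4b2 + 2b3.
Summing componentwise gives (-3, 21, -4).

(-3, 21, -4)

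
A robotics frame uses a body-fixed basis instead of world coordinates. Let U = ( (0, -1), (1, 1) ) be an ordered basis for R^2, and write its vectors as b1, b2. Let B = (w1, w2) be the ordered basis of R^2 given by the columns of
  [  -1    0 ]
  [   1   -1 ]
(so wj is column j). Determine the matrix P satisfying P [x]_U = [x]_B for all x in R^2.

Let M have columns bj and N have columns wj. Then for every x, N [x]_B = x = M [x]_U, so P = N^(-1) M.
Since det N = 1, N^(-1) has integer entries; multiplying gives P = [[0, -1], [1, -2]].

[[0, -1], [1, -2]]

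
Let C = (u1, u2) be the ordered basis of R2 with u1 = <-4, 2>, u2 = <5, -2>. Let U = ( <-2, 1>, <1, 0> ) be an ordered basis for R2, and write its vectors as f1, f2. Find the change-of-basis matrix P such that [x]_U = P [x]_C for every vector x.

[[2, -2], [0, 1]]

Column j of P is [uj]_U, since P maps C-coordinates to U-coordinates.
Expressing u1 in U: u1 = 2f1 + 0·f2, so column 1 of P is <2, 0>.
Doing the same for each uj gives P = [[2, -2], [0, 1]].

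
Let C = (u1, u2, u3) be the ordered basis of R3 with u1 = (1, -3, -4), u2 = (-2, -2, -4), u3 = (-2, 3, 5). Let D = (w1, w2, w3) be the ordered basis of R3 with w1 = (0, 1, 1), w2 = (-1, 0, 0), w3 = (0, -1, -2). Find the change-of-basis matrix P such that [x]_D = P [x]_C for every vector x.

Take x = uj: its C-coordinates are the j-th standard unit vector, so P e_j — column j of P — equals [uj]_D.
u1 = -2w1 - w2 + w3, giving column 1 = (-2, -1, 1); repeating for each j gives P = [[-2, 0, 1], [-1, 2, 2], [1, 2, -2]].

[[-2, 0, 1], [-1, 2, 2], [1, 2, -2]]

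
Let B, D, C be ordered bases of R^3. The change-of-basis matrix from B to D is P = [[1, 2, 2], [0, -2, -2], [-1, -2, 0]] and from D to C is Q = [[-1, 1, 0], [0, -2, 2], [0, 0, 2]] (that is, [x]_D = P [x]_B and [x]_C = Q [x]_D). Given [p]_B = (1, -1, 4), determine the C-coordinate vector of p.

Apply P to get D-coordinates (7, -6, 1), then Q to get C-coordinates.
The result is [p]_C = (-13, 14, 2).

(-13, 14, 2)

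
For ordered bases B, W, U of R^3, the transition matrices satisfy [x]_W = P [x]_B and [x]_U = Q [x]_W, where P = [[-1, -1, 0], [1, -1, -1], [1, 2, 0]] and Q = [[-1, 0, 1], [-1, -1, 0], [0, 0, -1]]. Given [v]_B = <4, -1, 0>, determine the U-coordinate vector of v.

Composing the changes, [v]_U = Q P [v]_B.
Q P = [[2, 3, 0], [0, 2, 1], [-1, -2, 0]]; applying this to <4, -1, 0> gives <5, -2, -2>.

<5, -2, -2>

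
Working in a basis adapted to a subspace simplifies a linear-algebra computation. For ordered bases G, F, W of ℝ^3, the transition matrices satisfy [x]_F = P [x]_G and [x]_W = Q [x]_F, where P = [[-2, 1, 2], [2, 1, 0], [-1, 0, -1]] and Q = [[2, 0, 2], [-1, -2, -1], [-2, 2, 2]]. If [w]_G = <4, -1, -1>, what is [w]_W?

<-28, 0, 30>

Apply P to get F-coordinates <-11, 7, -3>, then Q to get W-coordinates.
The result is [w]_W = <-28, 0, 30>.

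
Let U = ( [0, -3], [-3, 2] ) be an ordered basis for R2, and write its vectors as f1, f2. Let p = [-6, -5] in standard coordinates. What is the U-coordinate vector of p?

[3, 2]

We seek scalars with c_1 f1 + c_2 f2 = p; equivalently solve M c = p where the columns of M are f1, f2.
System: 0c_1 - 3c_2 = -6, -3c_1 + 2c_2 = -5; solving gives c_1 = 3, c_2 = 2.
Check: 3f1 + 2f2 = [-6, -5].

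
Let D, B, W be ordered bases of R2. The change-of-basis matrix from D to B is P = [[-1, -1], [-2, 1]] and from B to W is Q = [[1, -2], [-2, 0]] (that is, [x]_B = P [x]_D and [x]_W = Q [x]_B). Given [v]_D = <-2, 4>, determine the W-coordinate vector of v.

Composing the changes, [v]_W = Q P [v]_D.
Q P = [[3, -3], [2, 2]]; applying this to <-2, 4> gives <-18, 4>.

<-18, 4>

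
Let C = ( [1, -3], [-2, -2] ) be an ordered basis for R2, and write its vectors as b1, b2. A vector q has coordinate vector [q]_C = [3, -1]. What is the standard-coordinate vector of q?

The coordinates say q = 3b1 - b2; adding the scaled basis vectors gives [5, -7].

[5, -7]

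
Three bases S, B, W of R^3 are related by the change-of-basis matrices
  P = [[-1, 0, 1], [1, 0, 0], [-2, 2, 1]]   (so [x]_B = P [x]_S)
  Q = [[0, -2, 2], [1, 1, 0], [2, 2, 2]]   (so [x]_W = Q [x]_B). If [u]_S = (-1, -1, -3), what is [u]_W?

(-4, -3, -12)

Apply P to get B-coordinates (-2, -1, -3), then Q to get W-coordinates.
The result is [u]_W = (-4, -3, -12).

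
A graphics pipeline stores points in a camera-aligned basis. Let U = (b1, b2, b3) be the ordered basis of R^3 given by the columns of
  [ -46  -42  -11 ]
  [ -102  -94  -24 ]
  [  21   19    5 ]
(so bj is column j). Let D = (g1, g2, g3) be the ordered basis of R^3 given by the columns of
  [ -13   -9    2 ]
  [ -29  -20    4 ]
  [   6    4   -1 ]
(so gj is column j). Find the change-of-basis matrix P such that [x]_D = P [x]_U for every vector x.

Column j of P is [bj]_D, since P maps U-coordinates to D-coordinates.
Expressing b1 in D: b1 = 2g1 + 2g2 - g3, so column 1 of P is <2, 2, -1>.
Doing the same for each bj gives P = [[2, 2, 0], [2, 2, 1], [-1, 1, -1]].

[[2, 2, 0], [2, 2, 1], [-1, 1, -1]]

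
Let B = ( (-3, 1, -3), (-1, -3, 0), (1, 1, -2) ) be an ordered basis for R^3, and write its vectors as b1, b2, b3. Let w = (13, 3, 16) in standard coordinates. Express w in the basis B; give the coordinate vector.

(-4, -3, -2)

We seek scalars with c_1 b1 + ... + c_3 b3 = w; equivalently solve M c = w where the columns of M are b1, ..., b3.
Gaussian elimination on [M | w] yields c = (-4, -3, -2).
Check: -4b1 - 3b2 - 2b3 = (13, 3, 16).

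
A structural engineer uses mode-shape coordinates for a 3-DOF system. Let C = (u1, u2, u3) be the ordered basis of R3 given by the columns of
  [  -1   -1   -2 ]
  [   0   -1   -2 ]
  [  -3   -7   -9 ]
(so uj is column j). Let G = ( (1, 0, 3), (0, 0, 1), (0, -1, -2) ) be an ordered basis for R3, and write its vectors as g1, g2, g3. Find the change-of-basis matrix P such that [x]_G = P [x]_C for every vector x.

[[-1, -1, -2], [0, -2, 1], [0, 1, 2]]

Column j of P is [uj]_G, since P maps C-coordinates to G-coordinates.
Expressing u1 in G: u1 = -g1 + 0·g2 + 0·g3, so column 1 of P is (-1, 0, 0).
Doing the same for each uj gives P = [[-1, -1, -2], [0, -2, 1], [0, 1, 2]].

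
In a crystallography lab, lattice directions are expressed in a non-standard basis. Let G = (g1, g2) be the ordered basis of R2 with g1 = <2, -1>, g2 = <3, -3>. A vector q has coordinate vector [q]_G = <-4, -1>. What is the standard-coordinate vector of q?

<-11, 7>

The coordinates say q = -4g1 - g2; adding the scaled basis vectors gives <-11, 7>.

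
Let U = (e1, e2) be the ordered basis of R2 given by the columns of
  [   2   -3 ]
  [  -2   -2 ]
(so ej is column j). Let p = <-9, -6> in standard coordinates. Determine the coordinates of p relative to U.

<0, 3>

[p]_U is the unique c with M c = p, where M has columns e1, e2.
System: 2c_1 - 3c_2 = -9, -2c_1 - 2c_2 = -6; solving gives c_1 = 0, c_2 = 3.
Check: 0·e1 + 3e2 = <-9, -6>.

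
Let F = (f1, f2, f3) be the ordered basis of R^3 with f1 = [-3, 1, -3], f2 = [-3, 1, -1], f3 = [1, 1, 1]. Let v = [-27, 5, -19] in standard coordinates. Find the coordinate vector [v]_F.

[4, 4, -3]

[v]_F is the unique c with M c = v, where M has columns f1, ..., f3.
Gaussian elimination on [M | v] yields c = (4, 4, -3).
Check: 4f1 + 4f2 - 3f3 = [-27, 5, -19].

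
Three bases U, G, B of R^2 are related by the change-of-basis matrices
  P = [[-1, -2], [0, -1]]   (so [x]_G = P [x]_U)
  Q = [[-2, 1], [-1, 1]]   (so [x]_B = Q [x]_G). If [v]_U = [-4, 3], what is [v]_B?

Composing the changes, [v]_B = Q P [v]_U.
Q P = [[2, 3], [1, 1]]; applying this to [-4, 3] gives [1, -1].

[1, -1]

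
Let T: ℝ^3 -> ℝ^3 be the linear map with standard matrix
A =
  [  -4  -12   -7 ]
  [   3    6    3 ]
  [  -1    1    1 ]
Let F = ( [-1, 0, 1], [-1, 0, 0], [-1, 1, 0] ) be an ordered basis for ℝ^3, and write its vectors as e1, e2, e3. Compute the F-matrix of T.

[[2, 1, 2], [1, -2, 3], [0, -3, 3]]

Let P have columns e1, ..., e3. Then [T]_F = P^(-1) A P.
Here det P = -1, so P^(-1) is integer; computing A P first and then P^(-1)(A P) gives [[2, 1, 2], [1, -2, 3], [0, -3, 3]].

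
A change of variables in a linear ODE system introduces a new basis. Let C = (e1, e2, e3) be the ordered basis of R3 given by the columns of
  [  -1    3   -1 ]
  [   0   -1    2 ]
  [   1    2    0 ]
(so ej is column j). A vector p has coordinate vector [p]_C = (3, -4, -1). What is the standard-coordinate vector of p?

By definition p = 3e1 - 4e2 - e3.
Summing componentwise gives (-14, 2, -5).

(-14, 2, -5)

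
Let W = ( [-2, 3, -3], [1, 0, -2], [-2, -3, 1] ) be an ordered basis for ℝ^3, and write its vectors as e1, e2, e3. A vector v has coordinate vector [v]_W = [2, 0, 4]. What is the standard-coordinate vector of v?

[-12, -6, -2]

The coordinates say v = 2e1 + 0·e2 + 4e3; adding the scaled basis vectors gives [-12, -6, -2].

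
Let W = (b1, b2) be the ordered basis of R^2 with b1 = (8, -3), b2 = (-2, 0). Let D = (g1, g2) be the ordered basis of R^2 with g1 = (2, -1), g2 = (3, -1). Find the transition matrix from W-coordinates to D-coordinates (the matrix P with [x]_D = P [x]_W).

[[1, 2], [2, -2]]

Column j of P is [bj]_D, since P maps W-coordinates to D-coordinates.
Expressing b1 in D: b1 = g1 + 2g2, so column 1 of P is (1, 2).
Doing the same for each bj gives P = [[1, 2], [2, -2]].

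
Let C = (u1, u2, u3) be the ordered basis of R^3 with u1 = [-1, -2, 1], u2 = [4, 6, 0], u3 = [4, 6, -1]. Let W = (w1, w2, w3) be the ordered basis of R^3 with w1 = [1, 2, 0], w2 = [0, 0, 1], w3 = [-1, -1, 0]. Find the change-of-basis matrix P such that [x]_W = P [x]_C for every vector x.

[[-1, 2, 2], [1, 0, -1], [0, -2, -2]]

Take x = uj: its C-coordinates are the j-th standard unit vector, so P e_j — column j of P — equals [uj]_W.
u1 = -w1 + w2 + 0·w3, giving column 1 = [-1, 1, 0]; repeating for each j gives P = [[-1, 2, 2], [1, 0, -1], [0, -2, -2]].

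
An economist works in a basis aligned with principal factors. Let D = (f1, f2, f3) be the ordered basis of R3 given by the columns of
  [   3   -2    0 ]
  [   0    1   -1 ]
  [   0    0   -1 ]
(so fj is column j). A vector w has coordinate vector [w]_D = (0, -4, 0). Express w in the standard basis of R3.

By definition w = 0·f1 - 4f2 + 0·f3.
Summing componentwise gives (8, -4, 0).

(8, -4, 0)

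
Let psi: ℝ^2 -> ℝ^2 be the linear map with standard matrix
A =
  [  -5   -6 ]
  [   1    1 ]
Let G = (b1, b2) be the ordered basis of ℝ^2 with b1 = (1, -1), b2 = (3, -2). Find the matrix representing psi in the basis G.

[[-2, 3], [1, -2]]

With P the matrix whose columns are b1, b2, [psi]_G = P^(-1) A P.
Column by column: psi(b1) = A b1 = (1, 0); its G-coordinates (-2, 1) give column 1.
Continuing for each basis vector yields [psi]_G = [[-2, 3], [1, -2]].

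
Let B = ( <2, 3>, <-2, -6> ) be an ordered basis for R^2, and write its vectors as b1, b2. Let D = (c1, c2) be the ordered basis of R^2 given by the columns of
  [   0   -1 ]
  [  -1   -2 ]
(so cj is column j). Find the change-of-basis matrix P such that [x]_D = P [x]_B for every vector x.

[[1, 2], [-2, 2]]

Column j of P is [bj]_D, since P maps B-coordinates to D-coordinates.
Expressing b1 in D: b1 = c1 - 2c2, so column 1 of P is <1, -2>.
Doing the same for each bj gives P = [[1, 2], [-2, 2]].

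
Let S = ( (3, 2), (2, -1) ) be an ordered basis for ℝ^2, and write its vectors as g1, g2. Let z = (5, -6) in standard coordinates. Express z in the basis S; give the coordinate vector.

(-1, 4)

Write z = c_1 g1 + c_2 g2 and solve for the c_i.
System: 3c_1 + 2c_2 = 5, 2c_1 - c_2 = -6; solving gives c_1 = -1, c_2 = 4.
Check: -g1 + 4g2 = (5, -6).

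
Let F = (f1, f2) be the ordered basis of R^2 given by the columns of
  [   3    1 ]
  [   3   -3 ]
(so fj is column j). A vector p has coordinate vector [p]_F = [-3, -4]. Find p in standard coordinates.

By definition p = -3f1 - 4f2.
Summing componentwise gives [-13, 3].

[-13, 3]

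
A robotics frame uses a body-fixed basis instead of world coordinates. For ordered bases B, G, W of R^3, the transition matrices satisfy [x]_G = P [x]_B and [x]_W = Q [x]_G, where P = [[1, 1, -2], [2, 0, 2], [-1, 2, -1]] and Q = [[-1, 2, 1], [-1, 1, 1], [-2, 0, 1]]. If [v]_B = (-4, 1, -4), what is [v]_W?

(-27, -11, 0)

Composing the changes, [v]_W = Q P [v]_B.
Q P = [[2, 1, 5], [0, 1, 3], [-3, 0, 3]]; applying this to (-4, 1, -4) gives (-27, -11, 0).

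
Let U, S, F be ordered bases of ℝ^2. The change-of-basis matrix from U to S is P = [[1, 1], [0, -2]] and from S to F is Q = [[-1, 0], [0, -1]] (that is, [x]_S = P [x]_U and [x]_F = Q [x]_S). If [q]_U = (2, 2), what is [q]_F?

First [q]_S = P [q]_U = (4, -4).
Then [q]_F = Q [q]_S = (-4, 4).

(-4, 4)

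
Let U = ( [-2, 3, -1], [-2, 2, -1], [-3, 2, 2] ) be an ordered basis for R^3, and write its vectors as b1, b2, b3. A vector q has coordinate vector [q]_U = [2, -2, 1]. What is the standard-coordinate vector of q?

[-3, 4, 2]

By definition q = 2b1 - 2b2 + b3.
Summing componentwise gives [-3, 4, 2].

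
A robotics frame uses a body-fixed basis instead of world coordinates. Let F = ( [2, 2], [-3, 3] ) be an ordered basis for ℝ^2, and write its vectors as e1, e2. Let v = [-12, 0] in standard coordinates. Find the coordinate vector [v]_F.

[v]_F is the unique c with M c = v, where M has columns e1, e2.
System: 2c_1 - 3c_2 = -12, 2c_1 + 3c_2 = 0; solving gives c_1 = -3, c_2 = 2.
Check: -3e1 + 2e2 = [-12, 0].

[-3, 2]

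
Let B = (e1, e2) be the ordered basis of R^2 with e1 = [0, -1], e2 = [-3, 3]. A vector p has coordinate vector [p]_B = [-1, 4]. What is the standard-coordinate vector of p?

[-12, 13]

The coordinates say p = -e1 + 4e2; adding the scaled basis vectors gives [-12, 13].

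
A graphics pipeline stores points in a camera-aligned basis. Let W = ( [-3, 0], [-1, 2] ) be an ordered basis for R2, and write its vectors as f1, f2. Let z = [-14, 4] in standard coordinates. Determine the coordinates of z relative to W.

[4, 2]

Write z = c_1 f1 + c_2 f2 and solve for the c_i.
System: -3c_1 - c_2 = -14, 0c_1 + 2c_2 = 4; solving gives c_1 = 4, c_2 = 2.
Check: 4f1 + 2f2 = [-14, 4].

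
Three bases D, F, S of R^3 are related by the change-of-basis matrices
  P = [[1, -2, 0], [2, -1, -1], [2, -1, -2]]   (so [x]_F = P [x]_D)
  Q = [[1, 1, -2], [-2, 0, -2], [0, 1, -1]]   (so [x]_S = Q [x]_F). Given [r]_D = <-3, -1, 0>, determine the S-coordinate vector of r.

<4, 12, 0>

First [r]_F = P [r]_D = <-1, -5, -5>.
Then [r]_S = Q [r]_F = <4, 12, 0>.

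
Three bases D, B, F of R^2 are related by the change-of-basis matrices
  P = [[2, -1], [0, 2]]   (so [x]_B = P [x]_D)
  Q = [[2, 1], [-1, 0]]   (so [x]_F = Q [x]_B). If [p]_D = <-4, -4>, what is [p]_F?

<-16, 4>

First [p]_B = P [p]_D = <-4, -8>.
Then [p]_F = Q [p]_B = <-16, 4>.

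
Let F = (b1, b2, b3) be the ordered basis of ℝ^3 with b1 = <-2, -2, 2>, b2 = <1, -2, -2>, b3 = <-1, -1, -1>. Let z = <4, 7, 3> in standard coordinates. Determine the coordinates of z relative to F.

<-1, -1, -3>

[z]_F is the unique c with M c = z, where M has columns b1, ..., b3.
Solving this 3x3 system gives c = (-1, -1, -3).
Check: -b1 - b2 - 3b3 = <4, 7, 3>.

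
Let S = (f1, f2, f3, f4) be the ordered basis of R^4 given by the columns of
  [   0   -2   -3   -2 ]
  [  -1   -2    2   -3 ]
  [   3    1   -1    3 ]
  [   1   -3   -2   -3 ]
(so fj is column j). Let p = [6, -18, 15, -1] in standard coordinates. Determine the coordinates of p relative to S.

Write p = c_1 f1 + ... + c_4 f4 and solve for the c_i.
Row-reducing the augmented matrix [M | p] gives c = (0, -1, -4, 4).
Check: 0·f1 - f2 - 4f3 + 4f4 = [6, -18, 15, -1].

[0, -1, -4, 4]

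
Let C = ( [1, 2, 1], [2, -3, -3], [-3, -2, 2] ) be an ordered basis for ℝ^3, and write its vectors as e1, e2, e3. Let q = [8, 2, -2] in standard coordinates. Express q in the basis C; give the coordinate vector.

[q]_C is the unique c with M c = q, where M has columns e1, ..., e3.
Row-reducing the augmented matrix [M | q] gives c = (4, 2, 0).
Check: 4e1 + 2e2 + 0·e3 = [8, 2, -2].

[4, 2, 0]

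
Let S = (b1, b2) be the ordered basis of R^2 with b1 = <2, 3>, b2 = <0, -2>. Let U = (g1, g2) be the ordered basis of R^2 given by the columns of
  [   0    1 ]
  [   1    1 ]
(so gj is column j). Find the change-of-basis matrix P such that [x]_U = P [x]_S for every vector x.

[[1, -2], [2, 0]]

Column j of P is [bj]_U, since P maps S-coordinates to U-coordinates.
Expressing b1 in U: b1 = g1 + 2g2, so column 1 of P is <1, 2>.
Doing the same for each bj gives P = [[1, -2], [2, 0]].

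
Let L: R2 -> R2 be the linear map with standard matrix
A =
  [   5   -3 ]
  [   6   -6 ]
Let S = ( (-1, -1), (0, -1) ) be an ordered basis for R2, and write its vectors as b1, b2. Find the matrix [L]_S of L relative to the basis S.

Let P have columns b1, b2. Then [L]_S = P^(-1) A P.
Here det P = 1, so P^(-1) is integer; computing A P first and then P^(-1)(A P) gives [[2, -3], [-2, -3]].

[[2, -3], [-2, -3]]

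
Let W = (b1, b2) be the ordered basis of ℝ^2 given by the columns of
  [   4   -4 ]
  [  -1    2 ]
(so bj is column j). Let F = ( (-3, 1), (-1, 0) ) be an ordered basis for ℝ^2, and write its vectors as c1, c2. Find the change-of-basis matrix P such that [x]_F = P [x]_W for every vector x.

[[-1, 2], [-1, -2]]

Let M have columns bj and N have columns cj. Then for every x, N [x]_F = x = M [x]_W, so P = N^(-1) M.
Since det N = 1, N^(-1) has integer entries; multiplying gives P = [[-1, 2], [-1, -2]].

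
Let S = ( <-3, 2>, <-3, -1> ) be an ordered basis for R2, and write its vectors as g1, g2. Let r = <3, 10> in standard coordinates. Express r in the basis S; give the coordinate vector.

<3, -4>

Write r = c_1 g1 + c_2 g2 and solve for the c_i.
System: -3c_1 - 3c_2 = 3, 2c_1 - c_2 = 10; solving gives c_1 = 3, c_2 = -4.
Check: 3g1 - 4g2 = <3, 10>.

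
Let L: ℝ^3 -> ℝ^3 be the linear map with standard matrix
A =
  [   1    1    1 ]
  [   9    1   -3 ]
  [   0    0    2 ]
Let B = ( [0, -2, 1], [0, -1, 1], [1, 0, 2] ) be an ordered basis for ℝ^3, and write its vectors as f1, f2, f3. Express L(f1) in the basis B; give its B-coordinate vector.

Column 1 of [L]_B is the B-coordinate vector of L(f1).
In standard coordinates L(f1) = A f1 = [-1, -5, 2].
Converting to B: [-1, -5, 2] = f1 + 3f2 - f3, so the coordinate vector is [1, 3, -1].

[1, 3, -1]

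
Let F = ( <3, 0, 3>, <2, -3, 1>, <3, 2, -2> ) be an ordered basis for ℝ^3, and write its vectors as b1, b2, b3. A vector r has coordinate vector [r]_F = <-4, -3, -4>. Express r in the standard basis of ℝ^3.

<-30, 1, -7>

By definition r = -4b1 - 3b2 - 4b3.
Summing componentwise gives <-30, 1, -7>.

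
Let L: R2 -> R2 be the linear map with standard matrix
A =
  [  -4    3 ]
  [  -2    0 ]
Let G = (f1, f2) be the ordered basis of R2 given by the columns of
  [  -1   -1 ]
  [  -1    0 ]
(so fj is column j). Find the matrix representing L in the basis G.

[[-2, -2], [1, -2]]

The j-th column of [L]_G is [L(fj)]_G.
L(f1) = A f1 = (1, 2) = -2f1 + f2, so column 1 is (-2, 1).
Repeating for f2 and assembling the columns gives [[-2, -2], [1, -2]].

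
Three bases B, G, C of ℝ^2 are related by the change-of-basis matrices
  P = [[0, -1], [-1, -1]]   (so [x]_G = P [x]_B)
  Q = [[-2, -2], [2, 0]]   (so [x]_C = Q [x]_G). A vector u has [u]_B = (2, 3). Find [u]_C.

Apply P to get G-coordinates (-3, -5), then Q to get C-coordinates.
The result is [u]_C = (16, -6).

(16, -6)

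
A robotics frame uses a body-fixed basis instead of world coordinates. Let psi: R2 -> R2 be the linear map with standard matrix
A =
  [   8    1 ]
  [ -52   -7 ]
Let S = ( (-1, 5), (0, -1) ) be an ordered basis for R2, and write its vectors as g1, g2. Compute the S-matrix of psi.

The j-th column of [psi]_S is [psi(gj)]_S.
psi(g1) = A g1 = (-3, 17) = 3g1 - 2g2, so column 1 is (3, -2).
Repeating for g2 and assembling the columns gives [[3, 1], [-2, -2]].

[[3, 1], [-2, -2]]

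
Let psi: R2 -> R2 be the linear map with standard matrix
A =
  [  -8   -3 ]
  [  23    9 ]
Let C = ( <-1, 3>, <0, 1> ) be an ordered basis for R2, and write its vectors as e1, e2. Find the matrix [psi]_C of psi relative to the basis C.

Let P have columns e1, e2. Then [psi]_C = P^(-1) A P.
Here det P = -1, so P^(-1) is integer; computing A P first and then P^(-1)(A P) gives [[1, 3], [1, 0]].

[[1, 3], [1, 0]]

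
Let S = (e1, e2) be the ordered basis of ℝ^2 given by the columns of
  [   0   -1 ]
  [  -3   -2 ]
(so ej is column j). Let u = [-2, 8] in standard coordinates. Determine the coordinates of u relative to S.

We seek scalars with c_1 e1 + c_2 e2 = u; equivalently solve M c = u where the columns of M are e1, e2.
System: 0c_1 - c_2 = -2, -3c_1 - 2c_2 = 8; solving gives c_1 = -4, c_2 = 2.
Check: -4e1 + 2e2 = [-2, 8].

[-4, 2]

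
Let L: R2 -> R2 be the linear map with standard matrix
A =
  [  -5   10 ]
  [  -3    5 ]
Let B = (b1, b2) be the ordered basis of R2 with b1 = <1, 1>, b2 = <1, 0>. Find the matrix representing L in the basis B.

[[2, -3], [3, -2]]

The j-th column of [L]_B is [L(bj)]_B.
L(b1) = A b1 = <5, 2> = 2b1 + 3b2, so column 1 is <2, 3>.
Repeating for b2 and assembling the columns gives [[2, -3], [3, -2]].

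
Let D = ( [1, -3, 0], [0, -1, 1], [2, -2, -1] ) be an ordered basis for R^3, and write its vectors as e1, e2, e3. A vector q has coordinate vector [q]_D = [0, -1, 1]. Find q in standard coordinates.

q = M [q]_D, where M has columns e1, ..., e3.
Carrying out the matrix-vector product, q = [2, -1, -2].

[2, -1, -2]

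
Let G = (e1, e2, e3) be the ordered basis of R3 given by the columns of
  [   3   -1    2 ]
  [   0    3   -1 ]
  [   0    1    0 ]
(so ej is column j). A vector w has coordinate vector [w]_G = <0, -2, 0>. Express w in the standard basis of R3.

<2, -6, -2>

By definition w = 0·e1 - 2e2 + 0·e3.
Summing componentwise gives <2, -6, -2>.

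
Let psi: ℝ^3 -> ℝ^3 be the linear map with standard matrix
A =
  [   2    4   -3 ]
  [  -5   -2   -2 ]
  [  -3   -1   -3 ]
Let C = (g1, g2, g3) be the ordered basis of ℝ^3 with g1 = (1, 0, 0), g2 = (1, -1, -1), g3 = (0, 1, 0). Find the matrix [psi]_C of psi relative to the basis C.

[[-1, 2, 3], [3, -1, 1], [-2, -2, -1]]

The j-th column of [psi]_C is [psi(gj)]_C.
psi(g1) = A g1 = (2, -5, -3) = -g1 + 3g2 - 2g3, so column 1 is (-1, 3, -2).
Repeating for g2, g3 and assembling the columns gives [[-1, 2, 3], [3, -1, 1], [-2, -2, -1]].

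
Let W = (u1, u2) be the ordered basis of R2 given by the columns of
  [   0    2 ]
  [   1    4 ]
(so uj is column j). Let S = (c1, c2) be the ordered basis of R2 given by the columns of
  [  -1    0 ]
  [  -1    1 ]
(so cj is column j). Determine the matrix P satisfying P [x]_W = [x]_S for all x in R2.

[[0, -2], [1, 2]]

Column j of P is [uj]_S, since P maps W-coordinates to S-coordinates.
Expressing u1 in S: u1 = 0·c1 + c2, so column 1 of P is [0, 1].
Doing the same for each uj gives P = [[0, -2], [1, 2]].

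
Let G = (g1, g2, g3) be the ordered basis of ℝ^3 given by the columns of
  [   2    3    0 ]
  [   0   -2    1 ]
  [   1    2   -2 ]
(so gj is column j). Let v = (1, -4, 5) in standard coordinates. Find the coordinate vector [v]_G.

[v]_G is the unique c with M c = v, where M has columns g1, ..., g3.
Row-reducing the augmented matrix [M | v] gives c = (-1, 1, -2).
Check: -g1 + g2 - 2g3 = (1, -4, 5).

(-1, 1, -2)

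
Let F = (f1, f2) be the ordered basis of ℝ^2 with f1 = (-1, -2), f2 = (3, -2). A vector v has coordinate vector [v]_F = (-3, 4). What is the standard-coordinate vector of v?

(15, -2)

By definition v = -3f1 + 4f2.
Summing componentwise gives (15, -2).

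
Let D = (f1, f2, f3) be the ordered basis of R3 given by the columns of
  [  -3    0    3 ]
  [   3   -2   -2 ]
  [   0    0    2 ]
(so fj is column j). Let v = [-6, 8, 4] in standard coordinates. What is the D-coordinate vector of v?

Write v = c_1 f1 + ... + c_3 f3 and solve for the c_i.
Solving this 3x3 system gives c = (4, 0, 2).
Check: 4f1 + 0·f2 + 2f3 = [-6, 8, 4].

[4, 0, 2]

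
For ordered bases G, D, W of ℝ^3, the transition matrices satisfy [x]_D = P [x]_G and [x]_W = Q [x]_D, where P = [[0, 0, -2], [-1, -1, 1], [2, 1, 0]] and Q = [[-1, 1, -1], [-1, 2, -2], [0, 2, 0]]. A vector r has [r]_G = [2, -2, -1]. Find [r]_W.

[-5, -8, -2]

Composing the changes, [r]_W = Q P [r]_G.
Q P = [[-3, -2, 3], [-6, -4, 4], [-2, -2, 2]]; applying this to [2, -2, -1] gives [-5, -8, -2].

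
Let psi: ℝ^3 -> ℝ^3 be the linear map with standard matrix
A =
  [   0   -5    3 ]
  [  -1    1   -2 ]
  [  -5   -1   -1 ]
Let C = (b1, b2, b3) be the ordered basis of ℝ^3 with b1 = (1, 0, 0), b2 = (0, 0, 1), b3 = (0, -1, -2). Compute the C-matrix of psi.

[[0, 3, -1], [-3, 3, -3], [1, 2, -3]]

Let P have columns b1, ..., b3. Then [psi]_C = P^(-1) A P.
Here det P = 1, so P^(-1) is integer; computing A P first and then P^(-1)(A P) gives [[0, 3, -1], [-3, 3, -3], [1, 2, -3]].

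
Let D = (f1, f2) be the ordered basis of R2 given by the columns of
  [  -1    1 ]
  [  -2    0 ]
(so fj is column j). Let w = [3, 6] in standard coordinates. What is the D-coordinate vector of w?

We seek scalars with c_1 f1 + c_2 f2 = w; equivalently solve M c = w where the columns of M are f1, f2.
System: -c_1 + c_2 = 3, -2c_1 + 0c_2 = 6; solving gives c_1 = -3, c_2 = 0.
Check: -3f1 + 0·f2 = [3, 6].

[-3, 0]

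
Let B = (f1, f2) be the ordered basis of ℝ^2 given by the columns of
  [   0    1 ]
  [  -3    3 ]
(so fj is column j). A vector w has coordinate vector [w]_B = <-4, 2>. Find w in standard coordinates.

The coordinates say w = -4f1 + 2f2; adding the scaled basis vectors gives <2, 18>.

<2, 18>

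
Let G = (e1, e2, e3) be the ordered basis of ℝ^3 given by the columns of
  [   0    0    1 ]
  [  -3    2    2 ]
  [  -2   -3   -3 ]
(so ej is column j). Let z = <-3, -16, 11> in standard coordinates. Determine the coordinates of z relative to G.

Write z = c_1 e1 + ... + c_3 e3 and solve for the c_i.
Gaussian elimination on [M | z] yields c = (2, -2, -3).
Check: 2e1 - 2e2 - 3e3 = <-3, -16, 11>.

<2, -2, -3>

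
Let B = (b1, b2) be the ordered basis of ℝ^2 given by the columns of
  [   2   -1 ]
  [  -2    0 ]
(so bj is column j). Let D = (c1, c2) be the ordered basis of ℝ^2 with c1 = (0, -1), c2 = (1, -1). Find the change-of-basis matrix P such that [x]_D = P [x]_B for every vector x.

Column j of P is [bj]_D, since P maps B-coordinates to D-coordinates.
Expressing b1 in D: b1 = 0·c1 + 2c2, so column 1 of P is (0, 2).
Doing the same for each bj gives P = [[0, 1], [2, -1]].

[[0, 1], [2, -1]]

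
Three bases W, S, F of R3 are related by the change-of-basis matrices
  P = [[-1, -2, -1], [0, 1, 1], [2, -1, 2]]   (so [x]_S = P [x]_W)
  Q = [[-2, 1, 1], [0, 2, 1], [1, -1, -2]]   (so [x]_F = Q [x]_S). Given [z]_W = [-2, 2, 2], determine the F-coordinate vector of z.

[10, 6, -4]

Apply P to get S-coordinates [-4, 4, -2], then Q to get F-coordinates.
The result is [z]_F = [10, 6, -4].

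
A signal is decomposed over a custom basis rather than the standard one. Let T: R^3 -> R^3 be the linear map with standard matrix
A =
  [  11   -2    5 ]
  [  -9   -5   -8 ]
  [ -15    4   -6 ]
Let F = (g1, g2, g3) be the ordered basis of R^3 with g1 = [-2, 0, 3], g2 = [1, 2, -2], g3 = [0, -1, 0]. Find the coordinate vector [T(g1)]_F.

Column 1 of [T]_F is the F-coordinate vector of T(g1).
In standard coordinates T(g1) = A g1 = [-7, -6, 12].
Converting to F: [-7, -6, 12] = 2g1 - 3g2 + 0·g3, so the coordinate vector is [2, -3, 0].

[2, -3, 0]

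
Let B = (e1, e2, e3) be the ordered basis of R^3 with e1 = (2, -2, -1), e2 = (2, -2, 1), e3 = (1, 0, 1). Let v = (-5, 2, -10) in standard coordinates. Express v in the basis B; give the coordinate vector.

(3, -4, -3)

[v]_B is the unique c with M c = v, where M has columns e1, ..., e3.
Row-reducing the augmented matrix [M | v] gives c = (3, -4, -3).
Check: 3e1 - 4e2 - 3e3 = (-5, 2, -10).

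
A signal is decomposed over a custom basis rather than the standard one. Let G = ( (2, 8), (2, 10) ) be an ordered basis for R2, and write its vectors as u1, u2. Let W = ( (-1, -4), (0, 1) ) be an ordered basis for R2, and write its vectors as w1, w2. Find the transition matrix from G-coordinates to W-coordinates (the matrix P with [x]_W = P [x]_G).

Column j of P is [uj]_W, since P maps G-coordinates to W-coordinates.
Expressing u1 in W: u1 = -2w1 + 0·w2, so column 1 of P is (-2, 0).
Doing the same for each uj gives P = [[-2, -2], [0, 2]].

[[-2, -2], [0, 2]]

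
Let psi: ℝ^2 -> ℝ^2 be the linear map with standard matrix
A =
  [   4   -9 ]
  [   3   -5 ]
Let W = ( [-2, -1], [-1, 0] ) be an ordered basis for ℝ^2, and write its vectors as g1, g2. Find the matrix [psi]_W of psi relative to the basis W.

The j-th column of [psi]_W is [psi(gj)]_W.
psi(g1) = A g1 = [1, -1] = g1 - 3g2, so column 1 is [1, -3].
Repeating for g2 and assembling the columns gives [[1, 3], [-3, -2]].

[[1, 3], [-3, -2]]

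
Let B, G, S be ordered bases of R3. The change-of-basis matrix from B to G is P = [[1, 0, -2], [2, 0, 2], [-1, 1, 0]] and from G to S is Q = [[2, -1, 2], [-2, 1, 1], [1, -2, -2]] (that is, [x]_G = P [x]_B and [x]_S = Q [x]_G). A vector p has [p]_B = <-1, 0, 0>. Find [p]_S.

Composing the changes, [p]_S = Q P [p]_B.
Q P = [[-2, 2, -6], [-1, 1, 6], [-1, -2, -6]]; applying this to <-1, 0, 0> gives <2, 1, 1>.

<2, 1, 1>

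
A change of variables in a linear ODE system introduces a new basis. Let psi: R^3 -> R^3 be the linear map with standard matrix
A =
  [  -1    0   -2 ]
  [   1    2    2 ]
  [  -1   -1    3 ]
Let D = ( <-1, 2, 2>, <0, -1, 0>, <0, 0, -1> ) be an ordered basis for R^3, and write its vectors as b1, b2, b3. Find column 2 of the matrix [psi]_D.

<0, 2, -1>

Column 2 of [psi]_D is the D-coordinate vector of psi(b2).
In standard coordinates psi(b2) = A b2 = <0, -2, 1>.
Converting to D: <0, -2, 1> = 0·b1 + 2b2 - b3, so the coordinate vector is <0, 2, -1>.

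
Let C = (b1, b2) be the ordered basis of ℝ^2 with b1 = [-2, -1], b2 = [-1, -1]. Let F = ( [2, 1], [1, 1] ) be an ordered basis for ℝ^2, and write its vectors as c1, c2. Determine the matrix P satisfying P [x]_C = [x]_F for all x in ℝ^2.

[[-1, 0], [0, -1]]

Let M have columns bj and N have columns cj. Then for every x, N [x]_F = x = M [x]_C, so P = N^(-1) M.
Since det N = 1, N^(-1) has integer entries; multiplying gives P = [[-1, 0], [0, -1]].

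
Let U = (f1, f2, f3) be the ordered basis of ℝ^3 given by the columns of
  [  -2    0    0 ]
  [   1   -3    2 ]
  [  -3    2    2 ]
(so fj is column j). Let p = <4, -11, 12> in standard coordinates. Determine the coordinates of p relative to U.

<-2, 3, 0>

[p]_U is the unique c with M c = p, where M has columns f1, ..., f3.
Row-reducing the augmented matrix [M | p] gives c = (-2, 3, 0).
Check: -2f1 + 3f2 + 0·f3 = <4, -11, 12>.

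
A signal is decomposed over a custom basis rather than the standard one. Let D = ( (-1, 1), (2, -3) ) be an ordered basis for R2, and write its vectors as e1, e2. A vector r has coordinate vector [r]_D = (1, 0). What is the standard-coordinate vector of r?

(-1, 1)

The coordinates say r = e1 + 0·e2; adding the scaled basis vectors gives (-1, 1).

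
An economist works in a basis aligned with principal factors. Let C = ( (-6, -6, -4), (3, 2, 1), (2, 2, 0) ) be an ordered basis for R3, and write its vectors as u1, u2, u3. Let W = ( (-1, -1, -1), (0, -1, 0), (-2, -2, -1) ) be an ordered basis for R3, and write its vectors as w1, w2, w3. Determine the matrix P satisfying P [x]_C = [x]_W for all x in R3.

[[2, 1, 2], [0, 1, 0], [2, -2, -2]]

Let M have columns uj and N have columns wj. Then for every x, N [x]_W = x = M [x]_C, so P = N^(-1) M.
Since det N = 1, N^(-1) has integer entries; multiplying gives P = [[2, 1, 2], [0, 1, 0], [2, -2, -2]].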